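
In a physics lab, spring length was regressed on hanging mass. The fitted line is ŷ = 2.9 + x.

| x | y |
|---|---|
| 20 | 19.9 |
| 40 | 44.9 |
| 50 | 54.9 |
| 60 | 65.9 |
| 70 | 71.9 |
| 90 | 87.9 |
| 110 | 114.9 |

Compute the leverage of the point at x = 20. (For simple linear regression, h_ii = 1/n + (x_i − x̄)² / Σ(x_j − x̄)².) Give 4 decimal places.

x̄ = (20 + 40 + 50 + 60 + 70 + 90 + 110)/7 = 62.8571
Σ(x − x̄)² = 1836.73 + 522.449 + 165.306 + 8.16327 + 51.0204 + 736.735 + 2222.45 = 5542.86
h = 1/7 + (-42.8571)²/5542.86 = 0.142857 + 0.33137 = 0.4742

h = 0.4742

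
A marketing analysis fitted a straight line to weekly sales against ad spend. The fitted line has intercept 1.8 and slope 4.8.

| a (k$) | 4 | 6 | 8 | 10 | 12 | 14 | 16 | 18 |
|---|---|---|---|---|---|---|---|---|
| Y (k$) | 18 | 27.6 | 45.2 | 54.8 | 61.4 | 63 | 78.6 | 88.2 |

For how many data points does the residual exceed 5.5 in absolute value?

a=4: ŷ = 1.8 + 4.8·4 = 21; e = 18 − 21 = -3
a=6: ŷ = 1.8 + 4.8·6 = 30.6; e = 27.6 − 30.6 = -3
a=8: ŷ = 1.8 + 4.8·8 = 40.2; e = 45.2 − 40.2 = 5
a=10: ŷ = 1.8 + 4.8·10 = 49.8; e = 54.8 − 49.8 = 5
a=12: ŷ = 1.8 + 4.8·12 = 59.4; e = 61.4 − 59.4 = 2
a=14: ŷ = 1.8 + 4.8·14 = 69; e = 63 − 69 = -6
a=16: ŷ = 1.8 + 4.8·16 = 78.6; e = 78.6 − 78.6 = 0
a=18: ŷ = 1.8 + 4.8·18 = 88.2; e = 88.2 − 88.2 = 0
|e| > 5.5: a=14 (|e|=6) → 1

1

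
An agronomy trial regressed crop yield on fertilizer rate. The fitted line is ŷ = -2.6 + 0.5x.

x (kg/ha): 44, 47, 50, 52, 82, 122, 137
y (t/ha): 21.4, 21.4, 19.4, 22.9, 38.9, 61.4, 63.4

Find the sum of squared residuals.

x=44: ŷ = -2.6 + 0.5·44 = 19.4; r = 21.4 − 19.4 = 2
x=47: ŷ = -2.6 + 0.5·47 = 20.9; r = 21.4 − 20.9 = 0.5
x=50: ŷ = -2.6 + 0.5·50 = 22.4; r = 19.4 − 22.4 = -3
x=52: ŷ = -2.6 + 0.5·52 = 23.4; r = 22.9 − 23.4 = -0.5
x=82: ŷ = -2.6 + 0.5·82 = 38.4; r = 38.9 − 38.4 = 0.5
x=122: ŷ = -2.6 + 0.5·122 = 58.4; r = 61.4 − 58.4 = 3
x=137: ŷ = -2.6 + 0.5·137 = 65.9; r = 63.4 − 65.9 = -2.5
SSE = 4 + 0.25 + 9 + 0.25 + 0.25 + 9 + 6.25 = 29

SSE = 29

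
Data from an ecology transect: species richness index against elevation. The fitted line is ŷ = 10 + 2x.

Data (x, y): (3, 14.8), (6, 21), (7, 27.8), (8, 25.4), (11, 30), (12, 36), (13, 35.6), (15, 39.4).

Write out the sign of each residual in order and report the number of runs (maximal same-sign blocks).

x=3: ŷ = 10 + 2·3 = 16; e = 14.8 − 16 = -1.2
x=6: ŷ = 10 + 2·6 = 22; e = 21 − 22 = -1
x=7: ŷ = 10 + 2·7 = 24; e = 27.8 − 24 = 3.8
x=8: ŷ = 10 + 2·8 = 26; e = 25.4 − 26 = -0.6
x=11: ŷ = 10 + 2·11 = 32; e = 30 − 32 = -2
x=12: ŷ = 10 + 2·12 = 34; e = 36 − 34 = 2
x=13: ŷ = 10 + 2·13 = 36; e = 35.6 − 36 = -0.4
x=15: ŷ = 10 + 2·15 = 40; e = 39.4 − 40 = -0.6
Signs: − − + − − + − −
Runs: −×2, +×1, −×2, +×1, −×2 → 5

5 runs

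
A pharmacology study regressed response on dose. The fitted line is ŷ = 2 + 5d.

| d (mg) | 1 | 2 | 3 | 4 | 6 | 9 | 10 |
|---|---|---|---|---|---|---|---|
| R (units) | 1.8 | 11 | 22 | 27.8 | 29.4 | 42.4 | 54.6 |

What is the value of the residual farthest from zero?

e = 5.8

d=1: ŷ = 2 + 5·1 = 7; e = 1.8 − 7 = -5.2
d=2: ŷ = 2 + 5·2 = 12; e = 11 − 12 = -1
d=3: ŷ = 2 + 5·3 = 17; e = 22 − 17 = 5
d=4: ŷ = 2 + 5·4 = 22; e = 27.8 − 22 = 5.8
d=6: ŷ = 2 + 5·6 = 32; e = 29.4 − 32 = -2.6
d=9: ŷ = 2 + 5·9 = 47; e = 42.4 − 47 = -4.6
d=10: ŷ = 2 + 5·10 = 52; e = 54.6 − 52 = 2.6
Largest |e| is 5.8 at d = 4, residual 5.8.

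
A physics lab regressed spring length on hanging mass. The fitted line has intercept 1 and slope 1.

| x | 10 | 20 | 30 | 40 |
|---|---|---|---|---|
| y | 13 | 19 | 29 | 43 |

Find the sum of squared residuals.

SSE = 16

x=10: ŷ = 1 + 10 = 11; e = 13 − 11 = 2
x=20: ŷ = 1 + 20 = 21; e = 19 − 21 = -2
x=30: ŷ = 1 + 30 = 31; e = 29 − 31 = -2
x=40: ŷ = 1 + 40 = 41; e = 43 − 41 = 2
SSE = 4 + 4 + 4 + 4 = 16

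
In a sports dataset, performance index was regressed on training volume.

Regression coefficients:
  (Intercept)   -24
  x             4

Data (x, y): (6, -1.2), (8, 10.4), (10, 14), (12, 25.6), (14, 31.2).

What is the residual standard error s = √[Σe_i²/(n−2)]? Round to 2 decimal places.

x=6: ŷ = -24 + 4·6 = 0; e = -1.2 − 0 = -1.2
x=8: ŷ = -24 + 4·8 = 8; e = 10.4 − 8 = 2.4
x=10: ŷ = -24 + 4·10 = 16; e = 14 − 16 = -2
x=12: ŷ = -24 + 4·12 = 24; e = 25.6 − 24 = 1.6
x=14: ŷ = -24 + 4·14 = 32; e = 31.2 − 32 = -0.8
SSE = 1.44 + 5.76 + 4 + 2.56 + 0.64 = 14.4
s = √(14.4/3) = √4.8 ≈ 2.19

s = 2.19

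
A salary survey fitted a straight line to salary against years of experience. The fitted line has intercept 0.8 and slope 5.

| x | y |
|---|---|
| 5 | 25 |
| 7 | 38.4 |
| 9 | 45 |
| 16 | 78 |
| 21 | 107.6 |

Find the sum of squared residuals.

x=5: ŷ = 0.8 + 5·5 = 25.8; e = 25 − 25.8 = -0.8
x=7: ŷ = 0.8 + 5·7 = 35.8; e = 38.4 − 35.8 = 2.6
x=9: ŷ = 0.8 + 5·9 = 45.8; e = 45 − 45.8 = -0.8
x=16: ŷ = 0.8 + 5·16 = 80.8; e = 78 − 80.8 = -2.8
x=21: ŷ = 0.8 + 5·21 = 105.8; e = 107.6 − 105.8 = 1.8
SSE = 0.64 + 6.76 + 0.64 + 7.84 + 3.24 = 19.12

SSE = 19.12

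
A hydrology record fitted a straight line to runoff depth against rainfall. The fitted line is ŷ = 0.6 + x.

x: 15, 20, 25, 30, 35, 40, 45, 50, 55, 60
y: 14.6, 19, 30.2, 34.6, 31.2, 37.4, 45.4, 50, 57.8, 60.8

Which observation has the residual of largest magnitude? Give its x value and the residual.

x=15: ŷ = 0.6 + 15 = 15.6; r = 14.6 − 15.6 = -1
x=20: ŷ = 0.6 + 20 = 20.6; r = 19 − 20.6 = -1.6
x=25: ŷ = 0.6 + 25 = 25.6; r = 30.2 − 25.6 = 4.6
x=30: ŷ = 0.6 + 30 = 30.6; r = 34.6 − 30.6 = 4
x=35: ŷ = 0.6 + 35 = 35.6; r = 31.2 − 35.6 = -4.4
x=40: ŷ = 0.6 + 40 = 40.6; r = 37.4 − 40.6 = -3.2
x=45: ŷ = 0.6 + 45 = 45.6; r = 45.4 − 45.6 = -0.2
x=50: ŷ = 0.6 + 50 = 50.6; r = 50 − 50.6 = -0.6
x=55: ŷ = 0.6 + 55 = 55.6; r = 57.8 − 55.6 = 2.2
x=60: ŷ = 0.6 + 60 = 60.6; r = 60.8 − 60.6 = 0.2
Largest |r| is 4.6 at x = 25, residual 4.6.

x = 25, r = 4.6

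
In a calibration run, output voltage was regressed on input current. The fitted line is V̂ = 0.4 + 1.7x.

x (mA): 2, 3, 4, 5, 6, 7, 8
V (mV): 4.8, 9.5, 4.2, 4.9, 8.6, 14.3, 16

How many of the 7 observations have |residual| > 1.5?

x=2: V̂ = 0.4 + 1.7·2 = 3.8; r = 4.8 − 3.8 = 1
x=3: V̂ = 0.4 + 1.7·3 = 5.5; r = 9.5 − 5.5 = 4
x=4: V̂ = 0.4 + 1.7·4 = 7.2; r = 4.2 − 7.2 = -3
x=5: V̂ = 0.4 + 1.7·5 = 8.9; r = 4.9 − 8.9 = -4
x=6: V̂ = 0.4 + 1.7·6 = 10.6; r = 8.6 − 10.6 = -2
x=7: V̂ = 0.4 + 1.7·7 = 12.3; r = 14.3 − 12.3 = 2
x=8: V̂ = 0.4 + 1.7·8 = 14; r = 16 − 14 = 2
|r| > 1.5: x=3 (|r|=4), x=4 (|r|=3), x=5 (|r|=4), x=6 (|r|=2), x=7 (|r|=2), x=8 (|r|=2) → 6

6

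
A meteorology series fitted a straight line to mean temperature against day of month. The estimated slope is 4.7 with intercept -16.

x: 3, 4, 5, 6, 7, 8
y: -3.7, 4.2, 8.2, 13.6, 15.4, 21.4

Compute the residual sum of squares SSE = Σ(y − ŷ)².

x=3: ŷ = -16 + 4.7·3 = -1.9; r = -3.7 − (-1.9) = -1.8
x=4: ŷ = -16 + 4.7·4 = 2.8; r = 4.2 − 2.8 = 1.4
x=5: ŷ = -16 + 4.7·5 = 7.5; r = 8.2 − 7.5 = 0.7
x=6: ŷ = -16 + 4.7·6 = 12.2; r = 13.6 − 12.2 = 1.4
x=7: ŷ = -16 + 4.7·7 = 16.9; r = 15.4 − 16.9 = -1.5
x=8: ŷ = -16 + 4.7·8 = 21.6; r = 21.4 − 21.6 = -0.2
SSE = 3.24 + 1.96 + 0.49 + 1.96 + 2.25 + 0.04 = 9.94

SSE = 9.94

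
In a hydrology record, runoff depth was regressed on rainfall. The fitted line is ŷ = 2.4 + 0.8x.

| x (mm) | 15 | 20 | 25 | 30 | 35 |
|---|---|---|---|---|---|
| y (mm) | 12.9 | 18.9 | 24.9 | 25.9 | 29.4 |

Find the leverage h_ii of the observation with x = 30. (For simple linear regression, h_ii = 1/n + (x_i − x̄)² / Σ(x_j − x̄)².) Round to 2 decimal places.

x̄ = (15 + 20 + 25 + 30 + 35)/5 = 25
Σ(x − x̄)² = 100 + 25 + 0 + 25 + 100 = 250
h = 1/5 + (5)²/250 = 0.2 + 0.1 = 0.30

h = 0.30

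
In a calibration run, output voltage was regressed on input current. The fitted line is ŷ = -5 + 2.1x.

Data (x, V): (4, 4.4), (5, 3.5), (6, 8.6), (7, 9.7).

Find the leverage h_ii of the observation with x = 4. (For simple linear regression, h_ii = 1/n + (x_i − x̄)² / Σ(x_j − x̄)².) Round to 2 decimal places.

h = 0.70

x̄ = (4 + 5 + 6 + 7)/4 = 5.5
Σ(x − x̄)² = 2.25 + 0.25 + 0.25 + 2.25 = 5
h = 1/4 + (-1.5)²/5 = 0.25 + 0.45 = 0.70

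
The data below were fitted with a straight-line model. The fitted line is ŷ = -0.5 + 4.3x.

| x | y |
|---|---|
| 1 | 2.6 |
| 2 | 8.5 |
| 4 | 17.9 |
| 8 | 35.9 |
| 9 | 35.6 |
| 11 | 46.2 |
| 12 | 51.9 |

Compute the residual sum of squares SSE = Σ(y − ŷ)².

x=1: ŷ = -0.5 + 4.3·1 = 3.8; e = 2.6 − 3.8 = -1.2
x=2: ŷ = -0.5 + 4.3·2 = 8.1; e = 8.5 − 8.1 = 0.4
x=4: ŷ = -0.5 + 4.3·4 = 16.7; e = 17.9 − 16.7 = 1.2
x=8: ŷ = -0.5 + 4.3·8 = 33.9; e = 35.9 − 33.9 = 2
x=9: ŷ = -0.5 + 4.3·9 = 38.2; e = 35.6 − 38.2 = -2.6
x=11: ŷ = -0.5 + 4.3·11 = 46.8; e = 46.2 − 46.8 = -0.6
x=12: ŷ = -0.5 + 4.3·12 = 51.1; e = 51.9 − 51.1 = 0.8
SSE = 1.44 + 0.16 + 1.44 + 4 + 6.76 + 0.36 + 0.64 = 14.8

SSE = 14.8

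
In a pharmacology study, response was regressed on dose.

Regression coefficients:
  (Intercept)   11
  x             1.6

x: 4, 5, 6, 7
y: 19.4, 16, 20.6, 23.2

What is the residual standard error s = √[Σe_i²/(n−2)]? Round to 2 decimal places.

s = 2.65

x=4: ŷ = 11 + 1.6·4 = 17.4; e = 19.4 − 17.4 = 2
x=5: ŷ = 11 + 1.6·5 = 19; e = 16 − 19 = -3
x=6: ŷ = 11 + 1.6·6 = 20.6; e = 20.6 − 20.6 = 0
x=7: ŷ = 11 + 1.6·7 = 22.2; e = 23.2 − 22.2 = 1
SSE = 4 + 9 + 0 + 1 = 14
s = √(14/2) = √7 ≈ 2.65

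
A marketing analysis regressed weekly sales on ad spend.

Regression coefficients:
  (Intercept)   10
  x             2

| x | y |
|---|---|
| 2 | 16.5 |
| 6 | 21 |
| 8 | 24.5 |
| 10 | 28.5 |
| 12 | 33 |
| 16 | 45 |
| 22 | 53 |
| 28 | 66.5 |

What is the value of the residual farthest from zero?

x=2: ŷ = 10 + 2·2 = 14; r = 16.5 − 14 = 2.5
x=6: ŷ = 10 + 2·6 = 22; r = 21 − 22 = -1
x=8: ŷ = 10 + 2·8 = 26; r = 24.5 − 26 = -1.5
x=10: ŷ = 10 + 2·10 = 30; r = 28.5 − 30 = -1.5
x=12: ŷ = 10 + 2·12 = 34; r = 33 − 34 = -1
x=16: ŷ = 10 + 2·16 = 42; r = 45 − 42 = 3
x=22: ŷ = 10 + 2·22 = 54; r = 53 − 54 = -1
x=28: ŷ = 10 + 2·28 = 66; r = 66.5 − 66 = 0.5
Largest |r| is 3 at x = 16, residual 3.

r = 3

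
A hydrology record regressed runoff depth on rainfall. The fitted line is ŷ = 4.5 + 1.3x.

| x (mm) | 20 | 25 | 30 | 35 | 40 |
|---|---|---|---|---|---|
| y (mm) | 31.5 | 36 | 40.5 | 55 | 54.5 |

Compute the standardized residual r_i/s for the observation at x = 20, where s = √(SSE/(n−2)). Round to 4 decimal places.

x=20: ŷ = 4.5 + 1.3·20 = 30.5; r = 31.5 − 30.5 = 1
x=25: ŷ = 4.5 + 1.3·25 = 37; r = 36 − 37 = -1
x=30: ŷ = 4.5 + 1.3·30 = 43.5; r = 40.5 − 43.5 = -3
x=35: ŷ = 4.5 + 1.3·35 = 50; r = 55 − 50 = 5
x=40: ŷ = 4.5 + 1.3·40 = 56.5; r = 54.5 − 56.5 = -2
SSE = 1 + 1 + 9 + 25 + 4 = 40
s = √(40/3) = 3.65148
r/s = 1 / 3.65148 = 0.2739

0.2739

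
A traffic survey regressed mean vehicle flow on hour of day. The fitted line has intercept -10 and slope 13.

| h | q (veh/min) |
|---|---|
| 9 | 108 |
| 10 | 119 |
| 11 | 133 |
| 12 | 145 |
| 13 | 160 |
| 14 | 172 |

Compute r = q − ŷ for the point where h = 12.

r = -1

ŷ = -10 + 13·12 = 146
r = 145 − 146 = -1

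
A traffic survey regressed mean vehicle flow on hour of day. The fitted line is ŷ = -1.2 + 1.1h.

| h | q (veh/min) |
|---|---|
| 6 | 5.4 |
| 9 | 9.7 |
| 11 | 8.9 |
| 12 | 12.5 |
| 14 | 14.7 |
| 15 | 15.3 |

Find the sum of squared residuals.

h=6: ŷ = -1.2 + 1.1·6 = 5.4; e = 5.4 − 5.4 = 0
h=9: ŷ = -1.2 + 1.1·9 = 8.7; e = 9.7 − 8.7 = 1
h=11: ŷ = -1.2 + 1.1·11 = 10.9; e = 8.9 − 10.9 = -2
h=12: ŷ = -1.2 + 1.1·12 = 12; e = 12.5 − 12 = 0.5
h=14: ŷ = -1.2 + 1.1·14 = 14.2; e = 14.7 − 14.2 = 0.5
h=15: ŷ = -1.2 + 1.1·15 = 15.3; e = 15.3 − 15.3 = 0
SSE = 0 + 1 + 4 + 0.25 + 0.25 + 0 = 5.5

SSE = 5.5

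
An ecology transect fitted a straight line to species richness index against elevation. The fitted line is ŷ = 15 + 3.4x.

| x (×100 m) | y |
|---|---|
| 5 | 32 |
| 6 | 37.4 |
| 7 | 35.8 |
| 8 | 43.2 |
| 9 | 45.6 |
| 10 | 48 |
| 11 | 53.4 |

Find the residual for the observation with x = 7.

r = -3

ŷ = 15 + 3.4·7 = 38.8
r = 35.8 − 38.8 = -3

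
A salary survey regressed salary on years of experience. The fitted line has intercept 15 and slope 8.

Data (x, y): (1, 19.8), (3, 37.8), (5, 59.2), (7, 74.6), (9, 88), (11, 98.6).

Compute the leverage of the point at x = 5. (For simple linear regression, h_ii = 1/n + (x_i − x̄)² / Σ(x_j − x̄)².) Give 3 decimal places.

x̄ = (1 + 3 + 5 + 7 + 9 + 11)/6 = 6
Σ(x − x̄)² = 25 + 9 + 1 + 1 + 9 + 25 = 70
h = 1/6 + (-1)²/70 = 0.166667 + 0.0142857 = 0.181

h = 0.181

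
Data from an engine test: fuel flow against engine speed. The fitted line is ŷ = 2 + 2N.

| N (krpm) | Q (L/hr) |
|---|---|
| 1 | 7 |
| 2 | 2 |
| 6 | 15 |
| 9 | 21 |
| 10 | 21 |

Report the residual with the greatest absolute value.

r = -4

N=1: ŷ = 2 + 2·1 = 4; r = 7 − 4 = 3
N=2: ŷ = 2 + 2·2 = 6; r = 2 − 6 = -4
N=6: ŷ = 2 + 2·6 = 14; r = 15 − 14 = 1
N=9: ŷ = 2 + 2·9 = 20; r = 21 − 20 = 1
N=10: ŷ = 2 + 2·10 = 22; r = 21 − 22 = -1
Largest |r| is 4 at N = 2, residual -4.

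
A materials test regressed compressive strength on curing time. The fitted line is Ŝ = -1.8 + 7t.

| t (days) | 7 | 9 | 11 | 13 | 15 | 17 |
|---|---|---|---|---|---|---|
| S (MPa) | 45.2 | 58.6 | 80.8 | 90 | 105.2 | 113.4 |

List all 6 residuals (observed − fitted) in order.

-2, -2.6, 5.6, 0.8, 2, -3.8

t=7: Ŝ = -1.8 + 7·7 = 47.2; e = 45.2 − 47.2 = -2
t=9: Ŝ = -1.8 + 7·9 = 61.2; e = 58.6 − 61.2 = -2.6
t=11: Ŝ = -1.8 + 7·11 = 75.2; e = 80.8 − 75.2 = 5.6
t=13: Ŝ = -1.8 + 7·13 = 89.2; e = 90 − 89.2 = 0.8
t=15: Ŝ = -1.8 + 7·15 = 103.2; e = 105.2 − 103.2 = 2
t=17: Ŝ = -1.8 + 7·17 = 117.2; e = 113.4 − 117.2 = -3.8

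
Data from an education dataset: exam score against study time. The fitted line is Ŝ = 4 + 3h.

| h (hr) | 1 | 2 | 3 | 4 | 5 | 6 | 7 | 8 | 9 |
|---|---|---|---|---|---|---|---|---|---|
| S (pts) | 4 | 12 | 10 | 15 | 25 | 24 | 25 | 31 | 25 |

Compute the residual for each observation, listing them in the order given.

-3, 2, -3, -1, 6, 2, 0, 3, -6

h=1: Ŝ = 4 + 3·1 = 7; r = 4 − 7 = -3
h=2: Ŝ = 4 + 3·2 = 10; r = 12 − 10 = 2
h=3: Ŝ = 4 + 3·3 = 13; r = 10 − 13 = -3
h=4: Ŝ = 4 + 3·4 = 16; r = 15 − 16 = -1
h=5: Ŝ = 4 + 3·5 = 19; r = 25 − 19 = 6
h=6: Ŝ = 4 + 3·6 = 22; r = 24 − 22 = 2
h=7: Ŝ = 4 + 3·7 = 25; r = 25 − 25 = 0
h=8: Ŝ = 4 + 3·8 = 28; r = 31 − 28 = 3
h=9: Ŝ = 4 + 3·9 = 31; r = 25 − 31 = -6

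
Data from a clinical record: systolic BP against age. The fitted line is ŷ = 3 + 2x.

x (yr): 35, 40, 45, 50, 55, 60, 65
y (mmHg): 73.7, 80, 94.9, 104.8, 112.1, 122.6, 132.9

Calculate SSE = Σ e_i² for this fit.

x=35: ŷ = 3 + 2·35 = 73; e = 73.7 − 73 = 0.7
x=40: ŷ = 3 + 2·40 = 83; e = 80 − 83 = -3
x=45: ŷ = 3 + 2·45 = 93; e = 94.9 − 93 = 1.9
x=50: ŷ = 3 + 2·50 = 103; e = 104.8 − 103 = 1.8
x=55: ŷ = 3 + 2·55 = 113; e = 112.1 − 113 = -0.9
x=60: ŷ = 3 + 2·60 = 123; e = 122.6 − 123 = -0.4
x=65: ŷ = 3 + 2·65 = 133; e = 132.9 − 133 = -0.1
SSE = 0.49 + 9 + 3.61 + 3.24 + 0.81 + 0.16 + 0.01 = 17.32

SSE = 17.32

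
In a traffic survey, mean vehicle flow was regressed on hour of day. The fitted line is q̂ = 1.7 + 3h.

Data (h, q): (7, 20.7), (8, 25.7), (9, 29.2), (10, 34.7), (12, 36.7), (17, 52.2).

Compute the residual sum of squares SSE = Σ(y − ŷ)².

h=7: q̂ = 1.7 + 3·7 = 22.7; r = 20.7 − 22.7 = -2
h=8: q̂ = 1.7 + 3·8 = 25.7; r = 25.7 − 25.7 = 0
h=9: q̂ = 1.7 + 3·9 = 28.7; r = 29.2 − 28.7 = 0.5
h=10: q̂ = 1.7 + 3·10 = 31.7; r = 34.7 − 31.7 = 3
h=12: q̂ = 1.7 + 3·12 = 37.7; r = 36.7 − 37.7 = -1
h=17: q̂ = 1.7 + 3·17 = 52.7; r = 52.2 − 52.7 = -0.5
SSE = 4 + 0 + 0.25 + 9 + 1 + 0.25 = 14.5

SSE = 14.5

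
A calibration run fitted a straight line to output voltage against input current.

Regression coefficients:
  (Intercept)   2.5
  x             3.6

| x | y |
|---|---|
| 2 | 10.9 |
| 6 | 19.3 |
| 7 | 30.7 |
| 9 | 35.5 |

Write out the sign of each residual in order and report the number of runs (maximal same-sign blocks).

3 runs

x=2: ŷ = 2.5 + 3.6·2 = 9.7; e = 10.9 − 9.7 = 1.2
x=6: ŷ = 2.5 + 3.6·6 = 24.1; e = 19.3 − 24.1 = -4.8
x=7: ŷ = 2.5 + 3.6·7 = 27.7; e = 30.7 − 27.7 = 3
x=9: ŷ = 2.5 + 3.6·9 = 34.9; e = 35.5 − 34.9 = 0.6
Signs: + − + +
Runs: +×1, −×1, +×2 → 3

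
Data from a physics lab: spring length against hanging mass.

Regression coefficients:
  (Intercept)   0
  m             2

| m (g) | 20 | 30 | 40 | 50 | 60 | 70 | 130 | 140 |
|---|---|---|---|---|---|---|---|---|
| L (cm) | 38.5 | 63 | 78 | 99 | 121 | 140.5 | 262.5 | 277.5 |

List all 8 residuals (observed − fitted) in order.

-1.5, 3, -2, -1, 1, 0.5, 2.5, -2.5

m=20: L̂ = 2·20 = 40; e = 38.5 − 40 = -1.5
m=30: L̂ = 2·30 = 60; e = 63 − 60 = 3
m=40: L̂ = 2·40 = 80; e = 78 − 80 = -2
m=50: L̂ = 2·50 = 100; e = 99 − 100 = -1
m=60: L̂ = 2·60 = 120; e = 121 − 120 = 1
m=70: L̂ = 2·70 = 140; e = 140.5 − 140 = 0.5
m=130: L̂ = 2·130 = 260; e = 262.5 − 260 = 2.5
m=140: L̂ = 2·140 = 280; e = 277.5 − 280 = -2.5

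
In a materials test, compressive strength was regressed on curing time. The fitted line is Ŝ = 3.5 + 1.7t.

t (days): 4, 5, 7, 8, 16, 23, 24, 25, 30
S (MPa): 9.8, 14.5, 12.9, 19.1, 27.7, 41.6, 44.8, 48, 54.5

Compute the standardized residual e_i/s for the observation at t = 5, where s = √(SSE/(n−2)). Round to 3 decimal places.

t=4: Ŝ = 3.5 + 1.7·4 = 10.3; e = 9.8 − 10.3 = -0.5
t=5: Ŝ = 3.5 + 1.7·5 = 12; e = 14.5 − 12 = 2.5
t=7: Ŝ = 3.5 + 1.7·7 = 15.4; e = 12.9 − 15.4 = -2.5
t=8: Ŝ = 3.5 + 1.7·8 = 17.1; e = 19.1 − 17.1 = 2
t=16: Ŝ = 3.5 + 1.7·16 = 30.7; e = 27.7 − 30.7 = -3
t=23: Ŝ = 3.5 + 1.7·23 = 42.6; e = 41.6 − 42.6 = -1
t=24: Ŝ = 3.5 + 1.7·24 = 44.3; e = 44.8 − 44.3 = 0.5
t=25: Ŝ = 3.5 + 1.7·25 = 46; e = 48 − 46 = 2
t=30: Ŝ = 3.5 + 1.7·30 = 54.5; e = 54.5 − 54.5 = 0
SSE = 0.25 + 6.25 + 6.25 + 4 + 9 + 1 + 0.25 + 4 + 0 = 31
s = √(31/7) = 2.10442
e/s = 2.5 / 2.10442 = 1.188

1.188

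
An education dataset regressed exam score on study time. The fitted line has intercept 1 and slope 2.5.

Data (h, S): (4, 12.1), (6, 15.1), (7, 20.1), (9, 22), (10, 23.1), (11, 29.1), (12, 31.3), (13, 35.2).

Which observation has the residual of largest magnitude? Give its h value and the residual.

h=4: ŷ = 1 + 2.5·4 = 11; e = 12.1 − 11 = 1.1
h=6: ŷ = 1 + 2.5·6 = 16; e = 15.1 − 16 = -0.9
h=7: ŷ = 1 + 2.5·7 = 18.5; e = 20.1 − 18.5 = 1.6
h=9: ŷ = 1 + 2.5·9 = 23.5; e = 22 − 23.5 = -1.5
h=10: ŷ = 1 + 2.5·10 = 26; e = 23.1 − 26 = -2.9
h=11: ŷ = 1 + 2.5·11 = 28.5; e = 29.1 − 28.5 = 0.6
h=12: ŷ = 1 + 2.5·12 = 31; e = 31.3 − 31 = 0.3
h=13: ŷ = 1 + 2.5·13 = 33.5; e = 35.2 − 33.5 = 1.7
Largest |e| is 2.9 at h = 10, residual -2.9.

h = 10, e = -2.9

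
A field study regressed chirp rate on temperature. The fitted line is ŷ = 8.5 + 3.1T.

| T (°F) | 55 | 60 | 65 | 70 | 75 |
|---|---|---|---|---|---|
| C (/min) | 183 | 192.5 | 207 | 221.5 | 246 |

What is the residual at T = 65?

r = -3

ŷ = 8.5 + 3.1·65 = 210
r = 207 − 210 = -3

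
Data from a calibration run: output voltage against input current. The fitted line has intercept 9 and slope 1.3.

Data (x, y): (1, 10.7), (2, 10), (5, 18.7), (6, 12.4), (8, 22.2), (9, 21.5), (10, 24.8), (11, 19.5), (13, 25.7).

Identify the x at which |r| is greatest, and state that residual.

x=1: ŷ = 9 + 1.3·1 = 10.3; r = 10.7 − 10.3 = 0.4
x=2: ŷ = 9 + 1.3·2 = 11.6; r = 10 − 11.6 = -1.6
x=5: ŷ = 9 + 1.3·5 = 15.5; r = 18.7 − 15.5 = 3.2
x=6: ŷ = 9 + 1.3·6 = 16.8; r = 12.4 − 16.8 = -4.4
x=8: ŷ = 9 + 1.3·8 = 19.4; r = 22.2 − 19.4 = 2.8
x=9: ŷ = 9 + 1.3·9 = 20.7; r = 21.5 − 20.7 = 0.8
x=10: ŷ = 9 + 1.3·10 = 22; r = 24.8 − 22 = 2.8
x=11: ŷ = 9 + 1.3·11 = 23.3; r = 19.5 − 23.3 = -3.8
x=13: ŷ = 9 + 1.3·13 = 25.9; r = 25.7 − 25.9 = -0.2
Largest |r| is 4.4 at x = 6, residual -4.4.

x = 6, r = -4.4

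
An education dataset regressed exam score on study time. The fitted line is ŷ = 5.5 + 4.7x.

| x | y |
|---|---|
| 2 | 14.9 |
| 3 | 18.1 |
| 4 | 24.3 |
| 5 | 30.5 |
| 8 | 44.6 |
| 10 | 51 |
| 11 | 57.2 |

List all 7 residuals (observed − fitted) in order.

0, -1.5, 0, 1.5, 1.5, -1.5, 0

x=2: ŷ = 5.5 + 4.7·2 = 14.9; r = 14.9 − 14.9 = 0
x=3: ŷ = 5.5 + 4.7·3 = 19.6; r = 18.1 − 19.6 = -1.5
x=4: ŷ = 5.5 + 4.7·4 = 24.3; r = 24.3 − 24.3 = 0
x=5: ŷ = 5.5 + 4.7·5 = 29; r = 30.5 − 29 = 1.5
x=8: ŷ = 5.5 + 4.7·8 = 43.1; r = 44.6 − 43.1 = 1.5
x=10: ŷ = 5.5 + 4.7·10 = 52.5; r = 51 − 52.5 = -1.5
x=11: ŷ = 5.5 + 4.7·11 = 57.2; r = 57.2 − 57.2 = 0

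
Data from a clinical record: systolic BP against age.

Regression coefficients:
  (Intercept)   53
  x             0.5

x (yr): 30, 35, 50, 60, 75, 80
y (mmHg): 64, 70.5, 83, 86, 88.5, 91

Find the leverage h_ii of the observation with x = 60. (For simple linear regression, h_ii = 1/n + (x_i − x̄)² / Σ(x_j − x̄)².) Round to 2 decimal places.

x̄ = (30 + 35 + 50 + 60 + 75 + 80)/6 = 55
Σ(x − x̄)² = 625 + 400 + 25 + 25 + 400 + 625 = 2100
h = 1/6 + (5)²/2100 = 0.166667 + 0.0119048 = 0.18

h = 0.18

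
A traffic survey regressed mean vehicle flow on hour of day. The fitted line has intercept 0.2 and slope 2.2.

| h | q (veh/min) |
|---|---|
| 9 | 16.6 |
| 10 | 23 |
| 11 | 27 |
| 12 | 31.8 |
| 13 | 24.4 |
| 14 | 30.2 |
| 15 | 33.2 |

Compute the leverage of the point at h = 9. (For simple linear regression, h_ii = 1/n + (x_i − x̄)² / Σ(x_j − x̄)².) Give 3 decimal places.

h = 0.464

h̄ = (9 + 10 + 11 + 12 + 13 + 14 + 15)/7 = 12
Σ(h − h̄)² = 9 + 4 + 1 + 0 + 1 + 4 + 9 = 28
h = 1/7 + (-3)²/28 = 0.142857 + 0.321429 = 0.464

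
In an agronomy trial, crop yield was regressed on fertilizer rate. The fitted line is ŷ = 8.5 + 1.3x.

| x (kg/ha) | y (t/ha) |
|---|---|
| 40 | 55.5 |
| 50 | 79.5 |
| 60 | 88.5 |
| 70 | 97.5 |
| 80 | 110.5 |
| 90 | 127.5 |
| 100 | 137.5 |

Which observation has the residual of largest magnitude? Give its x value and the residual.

x = 50, e = 6

x=40: ŷ = 8.5 + 1.3·40 = 60.5; e = 55.5 − 60.5 = -5
x=50: ŷ = 8.5 + 1.3·50 = 73.5; e = 79.5 − 73.5 = 6
x=60: ŷ = 8.5 + 1.3·60 = 86.5; e = 88.5 − 86.5 = 2
x=70: ŷ = 8.5 + 1.3·70 = 99.5; e = 97.5 − 99.5 = -2
x=80: ŷ = 8.5 + 1.3·80 = 112.5; e = 110.5 − 112.5 = -2
x=90: ŷ = 8.5 + 1.3·90 = 125.5; e = 127.5 − 125.5 = 2
x=100: ŷ = 8.5 + 1.3·100 = 138.5; e = 137.5 − 138.5 = -1
Largest |e| is 6 at x = 50, residual 6.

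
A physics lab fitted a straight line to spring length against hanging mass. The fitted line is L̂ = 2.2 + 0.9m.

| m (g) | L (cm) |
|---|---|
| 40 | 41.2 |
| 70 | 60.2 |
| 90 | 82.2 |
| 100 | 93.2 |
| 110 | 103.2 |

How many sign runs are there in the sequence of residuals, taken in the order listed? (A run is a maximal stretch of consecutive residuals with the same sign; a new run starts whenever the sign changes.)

3 runs

m=40: L̂ = 2.2 + 0.9·40 = 38.2; e = 41.2 − 38.2 = 3
m=70: L̂ = 2.2 + 0.9·70 = 65.2; e = 60.2 − 65.2 = -5
m=90: L̂ = 2.2 + 0.9·90 = 83.2; e = 82.2 − 83.2 = -1
m=100: L̂ = 2.2 + 0.9·100 = 92.2; e = 93.2 − 92.2 = 1
m=110: L̂ = 2.2 + 0.9·110 = 101.2; e = 103.2 − 101.2 = 2
Signs: + − − + +
Runs: +×1, −×2, +×2 → 3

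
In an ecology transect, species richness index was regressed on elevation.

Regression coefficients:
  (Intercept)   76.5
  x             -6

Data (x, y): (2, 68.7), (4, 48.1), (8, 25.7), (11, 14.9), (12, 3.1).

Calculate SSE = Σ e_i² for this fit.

SSE = 66.16

x=2: ŷ = 76.5 − 6·2 = 64.5; e = 68.7 − 64.5 = 4.2
x=4: ŷ = 76.5 − 6·4 = 52.5; e = 48.1 − 52.5 = -4.4
x=8: ŷ = 76.5 − 6·8 = 28.5; e = 25.7 − 28.5 = -2.8
x=11: ŷ = 76.5 − 6·11 = 10.5; e = 14.9 − 10.5 = 4.4
x=12: ŷ = 76.5 − 6·12 = 4.5; e = 3.1 − 4.5 = -1.4
SSE = 17.64 + 19.36 + 7.84 + 19.36 + 1.96 = 66.16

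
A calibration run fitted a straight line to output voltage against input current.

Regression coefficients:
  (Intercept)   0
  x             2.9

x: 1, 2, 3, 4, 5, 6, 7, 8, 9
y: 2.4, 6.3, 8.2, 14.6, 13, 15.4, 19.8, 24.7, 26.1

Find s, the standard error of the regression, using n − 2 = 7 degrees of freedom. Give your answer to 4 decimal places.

s = 1.6257

x=1: ŷ = 2.9·1 = 2.9; r = 2.4 − 2.9 = -0.5
x=2: ŷ = 2.9·2 = 5.8; r = 6.3 − 5.8 = 0.5
x=3: ŷ = 2.9·3 = 8.7; r = 8.2 − 8.7 = -0.5
x=4: ŷ = 2.9·4 = 11.6; r = 14.6 − 11.6 = 3
x=5: ŷ = 2.9·5 = 14.5; r = 13 − 14.5 = -1.5
x=6: ŷ = 2.9·6 = 17.4; r = 15.4 − 17.4 = -2
x=7: ŷ = 2.9·7 = 20.3; r = 19.8 − 20.3 = -0.5
x=8: ŷ = 2.9·8 = 23.2; r = 24.7 − 23.2 = 1.5
x=9: ŷ = 2.9·9 = 26.1; r = 26.1 − 26.1 = 0
SSE = 0.25 + 0.25 + 0.25 + 9 + 2.25 + 4 + 0.25 + 2.25 + 0 = 18.5
s = √(18.5/7) = √2.64286 ≈ 1.6257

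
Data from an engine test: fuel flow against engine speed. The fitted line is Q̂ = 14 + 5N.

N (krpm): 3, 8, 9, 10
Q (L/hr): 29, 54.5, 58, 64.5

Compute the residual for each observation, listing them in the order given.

N=3: Q̂ = 14 + 5·3 = 29; r = 29 − 29 = 0
N=8: Q̂ = 14 + 5·8 = 54; r = 54.5 − 54 = 0.5
N=9: Q̂ = 14 + 5·9 = 59; r = 58 − 59 = -1
N=10: Q̂ = 14 + 5·10 = 64; r = 64.5 − 64 = 0.5

0, 0.5, -1, 0.5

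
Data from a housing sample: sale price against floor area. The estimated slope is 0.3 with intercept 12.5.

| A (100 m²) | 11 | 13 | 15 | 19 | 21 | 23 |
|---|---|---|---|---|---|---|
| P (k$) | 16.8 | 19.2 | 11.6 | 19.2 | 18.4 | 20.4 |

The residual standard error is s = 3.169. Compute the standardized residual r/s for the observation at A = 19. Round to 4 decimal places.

0.3156

ŷ = 12.5 + 0.3·19 = 18.2
r = 19.2 − 18.2 = 1
r/s = 1 / 3.169 = 0.3156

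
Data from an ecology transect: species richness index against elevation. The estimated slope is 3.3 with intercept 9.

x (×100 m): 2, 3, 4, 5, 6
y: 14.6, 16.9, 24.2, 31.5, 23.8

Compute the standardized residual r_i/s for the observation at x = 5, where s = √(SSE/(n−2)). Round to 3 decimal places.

1.242

x=2: ŷ = 9 + 3.3·2 = 15.6; r = 14.6 − 15.6 = -1
x=3: ŷ = 9 + 3.3·3 = 18.9; r = 16.9 − 18.9 = -2
x=4: ŷ = 9 + 3.3·4 = 22.2; r = 24.2 − 22.2 = 2
x=5: ŷ = 9 + 3.3·5 = 25.5; r = 31.5 − 25.5 = 6
x=6: ŷ = 9 + 3.3·6 = 28.8; r = 23.8 − 28.8 = -5
SSE = 1 + 4 + 4 + 36 + 25 = 70
s = √(70/3) = 4.83046
r/s = 6 / 4.83046 = 1.242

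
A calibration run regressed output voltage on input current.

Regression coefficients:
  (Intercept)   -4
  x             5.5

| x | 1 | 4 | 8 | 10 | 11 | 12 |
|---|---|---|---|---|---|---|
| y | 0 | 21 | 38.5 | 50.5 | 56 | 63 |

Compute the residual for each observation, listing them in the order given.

x=1: ŷ = -4 + 5.5·1 = 1.5; r = 0 − 1.5 = -1.5
x=4: ŷ = -4 + 5.5·4 = 18; r = 21 − 18 = 3
x=8: ŷ = -4 + 5.5·8 = 40; r = 38.5 − 40 = -1.5
x=10: ŷ = -4 + 5.5·10 = 51; r = 50.5 − 51 = -0.5
x=11: ŷ = -4 + 5.5·11 = 56.5; r = 56 − 56.5 = -0.5
x=12: ŷ = -4 + 5.5·12 = 62; r = 63 − 62 = 1

-1.5, 3, -1.5, -0.5, -0.5, 1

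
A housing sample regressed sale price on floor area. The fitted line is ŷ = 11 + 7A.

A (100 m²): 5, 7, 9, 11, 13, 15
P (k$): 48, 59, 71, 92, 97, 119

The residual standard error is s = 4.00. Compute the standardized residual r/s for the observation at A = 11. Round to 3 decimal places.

ŷ = 11 + 7·11 = 88
r = 92 − 88 = 4
r/s = 4 / 4.00 = 1.000

1.000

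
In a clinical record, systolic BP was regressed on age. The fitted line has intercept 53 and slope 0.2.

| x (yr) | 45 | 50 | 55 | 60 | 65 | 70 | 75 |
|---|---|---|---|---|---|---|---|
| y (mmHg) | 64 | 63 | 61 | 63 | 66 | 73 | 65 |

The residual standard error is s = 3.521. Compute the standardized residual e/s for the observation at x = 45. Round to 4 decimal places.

ŷ = 53 + 0.2·45 = 62
e = 64 − 62 = 2
e/s = 2 / 3.521 = 0.5680

0.5680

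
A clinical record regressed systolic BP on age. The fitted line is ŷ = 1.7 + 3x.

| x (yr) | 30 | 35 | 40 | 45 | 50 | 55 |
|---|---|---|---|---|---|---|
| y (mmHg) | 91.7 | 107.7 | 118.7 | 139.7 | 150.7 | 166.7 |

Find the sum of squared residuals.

SSE = 20

x=30: ŷ = 1.7 + 3·30 = 91.7; e = 91.7 − 91.7 = 0
x=35: ŷ = 1.7 + 3·35 = 106.7; e = 107.7 − 106.7 = 1
x=40: ŷ = 1.7 + 3·40 = 121.7; e = 118.7 − 121.7 = -3
x=45: ŷ = 1.7 + 3·45 = 136.7; e = 139.7 − 136.7 = 3
x=50: ŷ = 1.7 + 3·50 = 151.7; e = 150.7 − 151.7 = -1
x=55: ŷ = 1.7 + 3·55 = 166.7; e = 166.7 − 166.7 = 0
SSE = 0 + 1 + 9 + 9 + 1 + 0 = 20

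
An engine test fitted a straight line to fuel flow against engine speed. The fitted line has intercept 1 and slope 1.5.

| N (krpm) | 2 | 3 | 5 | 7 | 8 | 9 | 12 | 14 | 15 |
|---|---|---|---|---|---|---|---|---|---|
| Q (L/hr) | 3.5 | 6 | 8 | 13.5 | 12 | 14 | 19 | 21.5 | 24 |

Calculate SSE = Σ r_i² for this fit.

SSE = 6.5

N=2: Q̂ = 1 + 1.5·2 = 4; r = 3.5 − 4 = -0.5
N=3: Q̂ = 1 + 1.5·3 = 5.5; r = 6 − 5.5 = 0.5
N=5: Q̂ = 1 + 1.5·5 = 8.5; r = 8 − 8.5 = -0.5
N=7: Q̂ = 1 + 1.5·7 = 11.5; r = 13.5 − 11.5 = 2
N=8: Q̂ = 1 + 1.5·8 = 13; r = 12 − 13 = -1
N=9: Q̂ = 1 + 1.5·9 = 14.5; r = 14 − 14.5 = -0.5
N=12: Q̂ = 1 + 1.5·12 = 19; r = 19 − 19 = 0
N=14: Q̂ = 1 + 1.5·14 = 22; r = 21.5 − 22 = -0.5
N=15: Q̂ = 1 + 1.5·15 = 23.5; r = 24 − 23.5 = 0.5
SSE = 0.25 + 0.25 + 0.25 + 4 + 1 + 0.25 + 0 + 0.25 + 0.25 = 6.5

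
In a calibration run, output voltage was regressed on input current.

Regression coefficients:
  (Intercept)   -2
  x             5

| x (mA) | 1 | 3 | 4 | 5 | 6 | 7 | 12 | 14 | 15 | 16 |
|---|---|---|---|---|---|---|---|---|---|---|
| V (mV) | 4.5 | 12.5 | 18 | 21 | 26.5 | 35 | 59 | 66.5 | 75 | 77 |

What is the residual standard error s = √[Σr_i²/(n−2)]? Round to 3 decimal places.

x=1: V̂ = -2 + 5·1 = 3; r = 4.5 − 3 = 1.5
x=3: V̂ = -2 + 5·3 = 13; r = 12.5 − 13 = -0.5
x=4: V̂ = -2 + 5·4 = 18; r = 18 − 18 = 0
x=5: V̂ = -2 + 5·5 = 23; r = 21 − 23 = -2
x=6: V̂ = -2 + 5·6 = 28; r = 26.5 − 28 = -1.5
x=7: V̂ = -2 + 5·7 = 33; r = 35 − 33 = 2
x=12: V̂ = -2 + 5·12 = 58; r = 59 − 58 = 1
x=14: V̂ = -2 + 5·14 = 68; r = 66.5 − 68 = -1.5
x=15: V̂ = -2 + 5·15 = 73; r = 75 − 73 = 2
x=16: V̂ = -2 + 5·16 = 78; r = 77 − 78 = -1
SSE = 2.25 + 0.25 + 0 + 4 + 2.25 + 4 + 1 + 2.25 + 4 + 1 = 21
s = √(21/8) = √2.625 ≈ 1.620

s = 1.620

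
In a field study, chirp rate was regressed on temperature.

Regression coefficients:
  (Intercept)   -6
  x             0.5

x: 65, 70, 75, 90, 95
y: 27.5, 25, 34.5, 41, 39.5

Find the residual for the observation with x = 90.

e = 2

ŷ = -6 + 0.5·90 = 39
e = 41 − 39 = 2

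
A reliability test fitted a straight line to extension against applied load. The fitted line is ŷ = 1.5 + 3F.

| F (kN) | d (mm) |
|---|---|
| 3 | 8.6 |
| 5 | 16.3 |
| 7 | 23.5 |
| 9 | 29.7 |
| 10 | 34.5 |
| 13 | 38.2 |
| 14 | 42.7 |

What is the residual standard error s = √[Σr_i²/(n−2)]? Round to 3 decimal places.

F=3: ŷ = 1.5 + 3·3 = 10.5; r = 8.6 − 10.5 = -1.9
F=5: ŷ = 1.5 + 3·5 = 16.5; r = 16.3 − 16.5 = -0.2
F=7: ŷ = 1.5 + 3·7 = 22.5; r = 23.5 − 22.5 = 1
F=9: ŷ = 1.5 + 3·9 = 28.5; r = 29.7 − 28.5 = 1.2
F=10: ŷ = 1.5 + 3·10 = 31.5; r = 34.5 − 31.5 = 3
F=13: ŷ = 1.5 + 3·13 = 40.5; r = 38.2 − 40.5 = -2.3
F=14: ŷ = 1.5 + 3·14 = 43.5; r = 42.7 − 43.5 = -0.8
SSE = 3.61 + 0.04 + 1 + 1.44 + 9 + 5.29 + 0.64 = 21.02
s = √(21.02/5) = √4.204 ≈ 2.050

s = 2.050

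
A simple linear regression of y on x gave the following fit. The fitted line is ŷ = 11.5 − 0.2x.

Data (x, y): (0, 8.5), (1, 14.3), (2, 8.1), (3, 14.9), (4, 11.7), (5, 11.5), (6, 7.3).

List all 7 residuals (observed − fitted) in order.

x=0: ŷ = 11.5 − 0.2·0 = 11.5; e = 8.5 − 11.5 = -3
x=1: ŷ = 11.5 − 0.2·1 = 11.3; e = 14.3 − 11.3 = 3
x=2: ŷ = 11.5 − 0.2·2 = 11.1; e = 8.1 − 11.1 = -3
x=3: ŷ = 11.5 − 0.2·3 = 10.9; e = 14.9 − 10.9 = 4
x=4: ŷ = 11.5 − 0.2·4 = 10.7; e = 11.7 − 10.7 = 1
x=5: ŷ = 11.5 − 0.2·5 = 10.5; e = 11.5 − 10.5 = 1
x=6: ŷ = 11.5 − 0.2·6 = 10.3; e = 7.3 − 10.3 = -3

-3, 3, -3, 4, 1, 1, -3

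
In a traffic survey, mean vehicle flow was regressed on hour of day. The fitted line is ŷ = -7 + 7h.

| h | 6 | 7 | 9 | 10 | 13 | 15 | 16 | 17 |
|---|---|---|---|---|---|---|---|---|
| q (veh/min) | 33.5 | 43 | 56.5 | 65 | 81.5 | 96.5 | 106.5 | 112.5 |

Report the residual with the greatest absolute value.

h=6: ŷ = -7 + 7·6 = 35; e = 33.5 − 35 = -1.5
h=7: ŷ = -7 + 7·7 = 42; e = 43 − 42 = 1
h=9: ŷ = -7 + 7·9 = 56; e = 56.5 − 56 = 0.5
h=10: ŷ = -7 + 7·10 = 63; e = 65 − 63 = 2
h=13: ŷ = -7 + 7·13 = 84; e = 81.5 − 84 = -2.5
h=15: ŷ = -7 + 7·15 = 98; e = 96.5 − 98 = -1.5
h=16: ŷ = -7 + 7·16 = 105; e = 106.5 − 105 = 1.5
h=17: ŷ = -7 + 7·17 = 112; e = 112.5 − 112 = 0.5
Largest |e| is 2.5 at h = 13, residual -2.5.

e = -2.5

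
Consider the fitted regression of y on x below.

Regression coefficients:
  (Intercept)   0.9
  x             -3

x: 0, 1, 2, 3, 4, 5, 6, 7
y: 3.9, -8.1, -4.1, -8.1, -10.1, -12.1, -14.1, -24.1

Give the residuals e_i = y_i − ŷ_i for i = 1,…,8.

x=0: ŷ = 0.9 − 3·0 = 0.9; e = 3.9 − 0.9 = 3
x=1: ŷ = 0.9 − 3·1 = -2.1; e = -8.1 − (-2.1) = -6
x=2: ŷ = 0.9 − 3·2 = -5.1; e = -4.1 − (-5.1) = 1
x=3: ŷ = 0.9 − 3·3 = -8.1; e = -8.1 − (-8.1) = 0
x=4: ŷ = 0.9 − 3·4 = -11.1; e = -10.1 − (-11.1) = 1
x=5: ŷ = 0.9 − 3·5 = -14.1; e = -12.1 − (-14.1) = 2
x=6: ŷ = 0.9 − 3·6 = -17.1; e = -14.1 − (-17.1) = 3
x=7: ŷ = 0.9 − 3·7 = -20.1; e = -24.1 − (-20.1) = -4

3, -6, 1, 0, 1, 2, 3, -4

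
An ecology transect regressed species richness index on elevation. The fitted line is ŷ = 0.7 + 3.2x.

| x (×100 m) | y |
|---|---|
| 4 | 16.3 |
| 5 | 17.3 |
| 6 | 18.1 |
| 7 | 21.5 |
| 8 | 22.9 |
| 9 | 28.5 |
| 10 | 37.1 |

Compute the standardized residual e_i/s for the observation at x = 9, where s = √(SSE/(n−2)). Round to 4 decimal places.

-0.3300

x=4: ŷ = 0.7 + 3.2·4 = 13.5; e = 16.3 − 13.5 = 2.8
x=5: ŷ = 0.7 + 3.2·5 = 16.7; e = 17.3 − 16.7 = 0.6
x=6: ŷ = 0.7 + 3.2·6 = 19.9; e = 18.1 − 19.9 = -1.8
x=7: ŷ = 0.7 + 3.2·7 = 23.1; e = 21.5 − 23.1 = -1.6
x=8: ŷ = 0.7 + 3.2·8 = 26.3; e = 22.9 − 26.3 = -3.4
x=9: ŷ = 0.7 + 3.2·9 = 29.5; e = 28.5 − 29.5 = -1
x=10: ŷ = 0.7 + 3.2·10 = 32.7; e = 37.1 − 32.7 = 4.4
SSE = 7.84 + 0.36 + 3.24 + 2.56 + 11.56 + 1 + 19.36 = 45.92
s = √(45.92/5) = 3.03051
e/s = -1 / 3.03051 = -0.3300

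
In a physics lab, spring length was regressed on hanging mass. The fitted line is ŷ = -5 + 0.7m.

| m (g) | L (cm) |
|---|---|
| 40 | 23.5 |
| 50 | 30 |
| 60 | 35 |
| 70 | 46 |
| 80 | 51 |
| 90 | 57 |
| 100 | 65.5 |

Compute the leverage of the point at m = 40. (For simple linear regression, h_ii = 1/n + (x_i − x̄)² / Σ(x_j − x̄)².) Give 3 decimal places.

m̄ = (40 + 50 + 60 + 70 + 80 + 90 + 100)/7 = 70
Σ(m − m̄)² = 900 + 400 + 100 + 0 + 100 + 400 + 900 = 2800
h = 1/7 + (-30)²/2800 = 0.142857 + 0.321429 = 0.464

h = 0.464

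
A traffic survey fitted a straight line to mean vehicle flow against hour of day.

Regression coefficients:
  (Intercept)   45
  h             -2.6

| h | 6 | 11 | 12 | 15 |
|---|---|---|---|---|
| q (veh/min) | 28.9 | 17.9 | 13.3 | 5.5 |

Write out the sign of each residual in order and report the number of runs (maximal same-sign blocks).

3 runs

h=6: ŷ = 45 − 2.6·6 = 29.4; e = 28.9 − 29.4 = -0.5
h=11: ŷ = 45 − 2.6·11 = 16.4; e = 17.9 − 16.4 = 1.5
h=12: ŷ = 45 − 2.6·12 = 13.8; e = 13.3 − 13.8 = -0.5
h=15: ŷ = 45 − 2.6·15 = 6; e = 5.5 − 6 = -0.5
Signs: − + − −
Runs: −×1, +×1, −×2 → 3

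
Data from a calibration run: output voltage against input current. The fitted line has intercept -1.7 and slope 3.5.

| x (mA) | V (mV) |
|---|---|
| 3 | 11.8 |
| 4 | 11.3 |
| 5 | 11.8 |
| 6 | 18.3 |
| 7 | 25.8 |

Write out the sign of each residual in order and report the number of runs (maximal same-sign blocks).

3 runs

x=3: V̂ = -1.7 + 3.5·3 = 8.8; e = 11.8 − 8.8 = 3
x=4: V̂ = -1.7 + 3.5·4 = 12.3; e = 11.3 − 12.3 = -1
x=5: V̂ = -1.7 + 3.5·5 = 15.8; e = 11.8 − 15.8 = -4
x=6: V̂ = -1.7 + 3.5·6 = 19.3; e = 18.3 − 19.3 = -1
x=7: V̂ = -1.7 + 3.5·7 = 22.8; e = 25.8 − 22.8 = 3
Signs: + − − − +
Runs: +×1, −×3, +×1 → 3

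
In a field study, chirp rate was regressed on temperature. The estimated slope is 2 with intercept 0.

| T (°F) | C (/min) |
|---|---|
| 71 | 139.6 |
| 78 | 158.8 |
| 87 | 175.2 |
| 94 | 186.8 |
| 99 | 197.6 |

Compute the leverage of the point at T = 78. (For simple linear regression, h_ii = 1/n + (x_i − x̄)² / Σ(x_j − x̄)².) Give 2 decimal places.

T̄ = (71 + 78 + 87 + 94 + 99)/5 = 85.8
Σ(T − T̄)² = 219.04 + 60.84 + 1.44 + 67.24 + 174.24 = 522.8
h = 1/5 + (-7.8)²/522.8 = 0.2 + 0.116373 = 0.32

h = 0.32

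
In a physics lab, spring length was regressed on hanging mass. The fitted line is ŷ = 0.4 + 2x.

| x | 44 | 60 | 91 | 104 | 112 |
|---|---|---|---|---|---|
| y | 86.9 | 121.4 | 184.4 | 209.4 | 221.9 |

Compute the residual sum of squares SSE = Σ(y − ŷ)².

SSE = 14.5

x=44: ŷ = 0.4 + 2·44 = 88.4; r = 86.9 − 88.4 = -1.5
x=60: ŷ = 0.4 + 2·60 = 120.4; r = 121.4 − 120.4 = 1
x=91: ŷ = 0.4 + 2·91 = 182.4; r = 184.4 − 182.4 = 2
x=104: ŷ = 0.4 + 2·104 = 208.4; r = 209.4 − 208.4 = 1
x=112: ŷ = 0.4 + 2·112 = 224.4; r = 221.9 − 224.4 = -2.5
SSE = 2.25 + 1 + 4 + 1 + 6.25 = 14.5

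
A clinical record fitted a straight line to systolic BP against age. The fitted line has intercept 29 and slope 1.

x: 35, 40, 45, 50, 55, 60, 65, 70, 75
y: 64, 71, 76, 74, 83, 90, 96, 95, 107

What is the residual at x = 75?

e = 3

ŷ = 29 + 75 = 104
e = 107 − 104 = 3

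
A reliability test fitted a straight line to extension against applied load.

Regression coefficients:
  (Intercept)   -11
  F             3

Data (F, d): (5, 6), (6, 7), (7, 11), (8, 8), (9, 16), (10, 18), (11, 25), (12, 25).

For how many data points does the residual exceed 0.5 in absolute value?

F=5: d̂ = -11 + 3·5 = 4; r = 6 − 4 = 2
F=6: d̂ = -11 + 3·6 = 7; r = 7 − 7 = 0
F=7: d̂ = -11 + 3·7 = 10; r = 11 − 10 = 1
F=8: d̂ = -11 + 3·8 = 13; r = 8 − 13 = -5
F=9: d̂ = -11 + 3·9 = 16; r = 16 − 16 = 0
F=10: d̂ = -11 + 3·10 = 19; r = 18 − 19 = -1
F=11: d̂ = -11 + 3·11 = 22; r = 25 − 22 = 3
F=12: d̂ = -11 + 3·12 = 25; r = 25 − 25 = 0
|r| > 0.5: F=5 (|r|=2), F=7 (|r|=1), F=8 (|r|=5), F=10 (|r|=1), F=11 (|r|=3) → 5

5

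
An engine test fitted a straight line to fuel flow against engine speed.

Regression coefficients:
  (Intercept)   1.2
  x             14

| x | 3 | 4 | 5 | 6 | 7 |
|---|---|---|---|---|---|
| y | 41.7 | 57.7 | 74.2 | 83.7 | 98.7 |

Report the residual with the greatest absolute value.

x=3: ŷ = 1.2 + 14·3 = 43.2; e = 41.7 − 43.2 = -1.5
x=4: ŷ = 1.2 + 14·4 = 57.2; e = 57.7 − 57.2 = 0.5
x=5: ŷ = 1.2 + 14·5 = 71.2; e = 74.2 − 71.2 = 3
x=6: ŷ = 1.2 + 14·6 = 85.2; e = 83.7 − 85.2 = -1.5
x=7: ŷ = 1.2 + 14·7 = 99.2; e = 98.7 − 99.2 = -0.5
Largest |e| is 3 at x = 5, residual 3.

e = 3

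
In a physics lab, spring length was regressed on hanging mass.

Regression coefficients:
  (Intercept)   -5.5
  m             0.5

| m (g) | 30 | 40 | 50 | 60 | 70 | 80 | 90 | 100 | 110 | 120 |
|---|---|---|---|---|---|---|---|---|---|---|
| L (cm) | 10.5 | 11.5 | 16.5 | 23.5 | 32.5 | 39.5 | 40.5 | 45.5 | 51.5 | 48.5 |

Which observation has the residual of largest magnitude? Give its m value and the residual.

m = 120, r = -6

m=30: ŷ = -5.5 + 0.5·30 = 9.5; r = 10.5 − 9.5 = 1
m=40: ŷ = -5.5 + 0.5·40 = 14.5; r = 11.5 − 14.5 = -3
m=50: ŷ = -5.5 + 0.5·50 = 19.5; r = 16.5 − 19.5 = -3
m=60: ŷ = -5.5 + 0.5·60 = 24.5; r = 23.5 − 24.5 = -1
m=70: ŷ = -5.5 + 0.5·70 = 29.5; r = 32.5 − 29.5 = 3
m=80: ŷ = -5.5 + 0.5·80 = 34.5; r = 39.5 − 34.5 = 5
m=90: ŷ = -5.5 + 0.5·90 = 39.5; r = 40.5 − 39.5 = 1
m=100: ŷ = -5.5 + 0.5·100 = 44.5; r = 45.5 − 44.5 = 1
m=110: ŷ = -5.5 + 0.5·110 = 49.5; r = 51.5 − 49.5 = 2
m=120: ŷ = -5.5 + 0.5·120 = 54.5; r = 48.5 − 54.5 = -6
Largest |r| is 6 at m = 120, residual -6.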